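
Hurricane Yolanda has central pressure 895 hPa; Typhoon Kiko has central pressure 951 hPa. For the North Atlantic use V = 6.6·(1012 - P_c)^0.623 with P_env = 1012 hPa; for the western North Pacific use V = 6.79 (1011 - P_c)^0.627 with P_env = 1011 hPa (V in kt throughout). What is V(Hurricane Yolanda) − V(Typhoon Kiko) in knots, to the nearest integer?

40 kt

Hurricane Yolanda: ΔP = 117; V ≈ 6.6 × 117^0.623 ≈ 128.24 kt.
Typhoon Kiko: ΔP = 60; V ≈ 6.79 × 60^0.627 ≈ 88.46 kt.
Difference ≈ 128.24 − 88.46 = 39.78 → 40 kt.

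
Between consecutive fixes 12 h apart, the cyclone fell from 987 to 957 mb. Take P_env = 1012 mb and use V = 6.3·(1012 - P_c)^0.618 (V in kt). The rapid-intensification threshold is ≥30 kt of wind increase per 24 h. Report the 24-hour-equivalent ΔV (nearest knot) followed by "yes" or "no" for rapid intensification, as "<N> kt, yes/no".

V₁: ΔP = 25, V ≈ 6.3 × 25^0.618 ≈ 46.05 kt.
V₂: ΔP = 55, V ≈ 6.3 × 55^0.618 ≈ 74.97 kt.
ΔV over 12 h = 28.92 kt → 24 h equivalent = 28.92 × 24/12 ≈ 57.84 kt.
58 kt ≥ 30 kt ⇒ rapid intensification.

58 kt, yes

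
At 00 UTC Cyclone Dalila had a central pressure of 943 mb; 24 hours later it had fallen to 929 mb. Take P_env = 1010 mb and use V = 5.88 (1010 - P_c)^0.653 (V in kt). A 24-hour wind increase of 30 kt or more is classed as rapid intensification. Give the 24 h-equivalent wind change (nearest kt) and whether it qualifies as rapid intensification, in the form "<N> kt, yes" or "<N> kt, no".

V₁: ΔP = 67, V ≈ 5.88 × 67^0.653 ≈ 91.58 kt.
V₂: ΔP = 81, V ≈ 5.88 × 81^0.653 ≈ 103.66 kt.
ΔV over 24 h = 12.08 kt → 24 h equivalent = 12.08 × 24/24 ≈ 12.08 kt.
12 kt < 30 kt ⇒ not rapid intensification.

12 kt, no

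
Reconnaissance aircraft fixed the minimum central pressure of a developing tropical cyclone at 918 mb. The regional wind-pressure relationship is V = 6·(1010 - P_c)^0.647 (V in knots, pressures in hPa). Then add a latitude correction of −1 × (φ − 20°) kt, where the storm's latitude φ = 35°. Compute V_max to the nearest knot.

97 kt

ΔP = 1010 − 918 = 92 mb.
92^0.647 ≈ 18.645.
V ≈ 6 × 18.645 ≈ 111.9 kt.
Latitude correction: −1 × (35 − 20) = -15 kt.
Corrected V ≈ 96.9 kt → 97 kt.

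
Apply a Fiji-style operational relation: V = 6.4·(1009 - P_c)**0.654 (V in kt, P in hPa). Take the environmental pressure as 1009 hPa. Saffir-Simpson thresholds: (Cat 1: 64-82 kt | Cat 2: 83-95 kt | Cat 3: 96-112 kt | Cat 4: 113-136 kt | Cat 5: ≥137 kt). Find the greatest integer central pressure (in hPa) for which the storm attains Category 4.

928 hPa

Category 4 begins at V = 113 kt.
Required ΔP = (113/6.4)^(1/0.654) = 17.656^1.529 ≈ 80.64 hPa.
P_c ≤ 1009 − 80.64 = 928.36, so the highest integer P_c is 928 hPa.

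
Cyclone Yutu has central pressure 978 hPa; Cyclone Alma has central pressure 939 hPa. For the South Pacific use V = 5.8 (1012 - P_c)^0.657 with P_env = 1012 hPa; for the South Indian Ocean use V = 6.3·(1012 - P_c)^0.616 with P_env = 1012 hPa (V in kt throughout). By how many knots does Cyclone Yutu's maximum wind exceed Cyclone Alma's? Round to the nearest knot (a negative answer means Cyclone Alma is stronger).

Cyclone Yutu: ΔP = 34; V ≈ 5.8 × 34^0.657 ≈ 58.83 kt.
Cyclone Alma: ΔP = 73; V ≈ 6.3 × 73^0.616 ≈ 88.54 kt.
Difference ≈ 58.83 − 88.54 = -29.71 → -30 kt.

-30 kt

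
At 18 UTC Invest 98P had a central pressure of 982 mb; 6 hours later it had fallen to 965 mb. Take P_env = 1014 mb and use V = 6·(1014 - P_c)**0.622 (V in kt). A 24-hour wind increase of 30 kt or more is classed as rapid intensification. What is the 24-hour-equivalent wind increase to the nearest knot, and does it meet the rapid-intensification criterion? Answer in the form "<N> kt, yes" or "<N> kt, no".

63 kt, yes

V₁: ΔP = 32, V ≈ 6 × 32^0.622 ≈ 51.80 kt.
V₂: ΔP = 49, V ≈ 6 × 49^0.622 ≈ 67.52 kt.
ΔV over 6 h = 15.72 kt → 24 h equivalent = 15.72 × 24/6 ≈ 62.88 kt.
63 kt ≥ 30 kt ⇒ rapid intensification.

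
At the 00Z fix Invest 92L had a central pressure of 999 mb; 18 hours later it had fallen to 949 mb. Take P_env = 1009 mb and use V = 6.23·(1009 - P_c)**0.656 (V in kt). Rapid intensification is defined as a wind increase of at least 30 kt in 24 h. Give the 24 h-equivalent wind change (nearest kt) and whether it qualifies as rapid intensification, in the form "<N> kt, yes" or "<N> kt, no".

84 kt, yes

V₁: ΔP = 10, V ≈ 6.23 × 10^0.656 ≈ 28.22 kt.
V₂: ΔP = 60, V ≈ 6.23 × 60^0.656 ≈ 91.40 kt.
ΔV over 18 h = 63.18 kt → 24 h equivalent = 63.18 × 24/18 ≈ 84.24 kt.
84 kt ≥ 30 kt ⇒ rapid intensification.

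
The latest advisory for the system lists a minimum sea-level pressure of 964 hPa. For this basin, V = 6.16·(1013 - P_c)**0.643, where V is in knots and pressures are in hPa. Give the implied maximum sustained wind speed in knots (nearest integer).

ΔP = 1013 − 964 = 49 hPa.
49^0.643 ≈ 12.212.
V ≈ 6.16 × 12.212 ≈ 75.2 kt.

75 kt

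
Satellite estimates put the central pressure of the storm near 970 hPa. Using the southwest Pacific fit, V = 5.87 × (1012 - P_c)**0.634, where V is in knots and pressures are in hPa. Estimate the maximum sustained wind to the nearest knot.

ΔP = 1012 − 970 = 42 hPa.
42^0.634 ≈ 10.694.
V ≈ 5.87 × 10.694 ≈ 62.8 kt.

63 kt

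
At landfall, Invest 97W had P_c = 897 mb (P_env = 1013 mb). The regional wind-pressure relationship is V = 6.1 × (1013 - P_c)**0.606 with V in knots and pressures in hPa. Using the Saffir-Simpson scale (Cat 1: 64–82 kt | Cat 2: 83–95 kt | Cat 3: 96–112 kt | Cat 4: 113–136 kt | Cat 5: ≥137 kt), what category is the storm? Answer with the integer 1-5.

ΔP = 1013 − 897 = 116 mb.
V ≈ 6.1 × 116^0.606 = 6.1 × 17.83 ≈ 109 kt.
109 kt falls in the Category 3 band.

3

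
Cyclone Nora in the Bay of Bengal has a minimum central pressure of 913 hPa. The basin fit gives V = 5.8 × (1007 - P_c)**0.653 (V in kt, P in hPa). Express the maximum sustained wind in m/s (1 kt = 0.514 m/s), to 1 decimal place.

ΔP = 1007 − 913 = 94 hPa.
V ≈ 5.8 × 94^0.653 = 5.8 × 19.429 ≈ 112.689 kt.
112.689 × 0.514 ≈ 57.92 m/s → 57.9 m/s.

57.9 m/s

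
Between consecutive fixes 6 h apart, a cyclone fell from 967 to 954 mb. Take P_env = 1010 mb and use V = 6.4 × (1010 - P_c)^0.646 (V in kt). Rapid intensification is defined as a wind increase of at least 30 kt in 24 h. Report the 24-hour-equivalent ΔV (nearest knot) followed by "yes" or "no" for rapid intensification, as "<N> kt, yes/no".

V₁: ΔP = 43, V ≈ 6.4 × 43^0.646 ≈ 72.68 kt.
V₂: ΔP = 56, V ≈ 6.4 × 56^0.646 ≈ 86.20 kt.
ΔV over 6 h = 13.52 kt → 24 h equivalent = 13.52 × 24/6 ≈ 54.08 kt.
54 kt ≥ 30 kt ⇒ rapid intensification.

54 kt, yes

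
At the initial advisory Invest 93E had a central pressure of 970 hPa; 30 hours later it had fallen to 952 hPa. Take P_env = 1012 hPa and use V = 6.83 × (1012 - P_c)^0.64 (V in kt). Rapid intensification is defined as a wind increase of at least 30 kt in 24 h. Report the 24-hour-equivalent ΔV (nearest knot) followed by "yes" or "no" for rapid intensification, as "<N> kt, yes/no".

V₁: ΔP = 42, V ≈ 6.83 × 42^0.64 ≈ 74.70 kt.
V₂: ΔP = 60, V ≈ 6.83 × 60^0.64 ≈ 93.85 kt.
ΔV over 30 h = 19.15 kt → 24 h equivalent = 19.15 × 24/30 ≈ 15.32 kt.
15 kt < 30 kt ⇒ not rapid intensification.

15 kt, no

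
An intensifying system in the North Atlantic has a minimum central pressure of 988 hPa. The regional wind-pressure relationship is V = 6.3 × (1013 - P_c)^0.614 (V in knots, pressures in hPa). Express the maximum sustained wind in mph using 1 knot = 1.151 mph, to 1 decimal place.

52.3 mph

ΔP = 1013 − 988 = 25 hPa.
V ≈ 6.3 × 25^0.614 = 6.3 × 7.217 ≈ 45.465 kt.
45.465 × 1.151 ≈ 52.33 mph → 52.3 mph.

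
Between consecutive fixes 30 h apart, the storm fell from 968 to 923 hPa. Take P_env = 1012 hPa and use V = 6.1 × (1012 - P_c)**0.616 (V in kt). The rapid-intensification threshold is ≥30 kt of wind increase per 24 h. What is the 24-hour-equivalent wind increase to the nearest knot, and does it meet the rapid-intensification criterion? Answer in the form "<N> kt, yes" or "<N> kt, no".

V₁: ΔP = 44, V ≈ 6.1 × 44^0.616 ≈ 62.76 kt.
V₂: ΔP = 89, V ≈ 6.1 × 89^0.616 ≈ 96.86 kt.
ΔV over 30 h = 34.10 kt → 24 h equivalent = 34.10 × 24/30 ≈ 27.28 kt.
27 kt < 30 kt ⇒ not rapid intensification.

27 kt, no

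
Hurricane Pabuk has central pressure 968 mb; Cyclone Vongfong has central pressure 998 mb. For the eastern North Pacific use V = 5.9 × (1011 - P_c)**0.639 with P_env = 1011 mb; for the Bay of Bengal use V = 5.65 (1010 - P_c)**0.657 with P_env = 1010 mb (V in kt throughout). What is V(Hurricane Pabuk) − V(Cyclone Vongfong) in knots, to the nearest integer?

Hurricane Pabuk: ΔP = 43; V ≈ 5.9 × 43^0.639 ≈ 65.26 kt.
Cyclone Vongfong: ΔP = 12; V ≈ 5.65 × 12^0.657 ≈ 28.91 kt.
Difference ≈ 65.26 − 28.91 = 36.35 → 36 kt.

36 kt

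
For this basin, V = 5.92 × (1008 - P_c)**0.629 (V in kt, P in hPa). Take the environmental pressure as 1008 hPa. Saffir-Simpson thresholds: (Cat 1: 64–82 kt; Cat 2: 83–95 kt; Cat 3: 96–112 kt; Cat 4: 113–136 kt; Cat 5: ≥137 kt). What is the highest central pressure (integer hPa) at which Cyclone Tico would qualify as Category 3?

924 hPa

Category 3 begins at V = 96 kt.
Required ΔP = (96/5.92)^(1/0.629) = 16.216^1.590 ≈ 83.87 hPa.
P_c ≤ 1008 − 83.87 = 924.13, so the highest integer P_c is 924 hPa.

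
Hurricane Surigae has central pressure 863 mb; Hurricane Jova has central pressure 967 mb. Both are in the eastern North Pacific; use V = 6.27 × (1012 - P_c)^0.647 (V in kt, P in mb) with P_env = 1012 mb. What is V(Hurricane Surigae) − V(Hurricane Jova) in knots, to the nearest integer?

86 kt

Hurricane Surigae: ΔP = 149; V ≈ 6.27 × 149^0.647 ≈ 159.71 kt.
Hurricane Jova: ΔP = 45; V ≈ 6.27 × 45^0.647 ≈ 73.60 kt.
Difference ≈ 159.71 − 73.60 = 86.11 → 86 kt.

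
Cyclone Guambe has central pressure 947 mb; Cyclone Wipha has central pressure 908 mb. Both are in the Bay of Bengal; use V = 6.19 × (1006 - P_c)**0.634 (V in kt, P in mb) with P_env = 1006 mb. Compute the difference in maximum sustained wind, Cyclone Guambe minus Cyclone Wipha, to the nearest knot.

Cyclone Guambe: ΔP = 59; V ≈ 6.19 × 59^0.634 ≈ 82.11 kt.
Cyclone Wipha: ΔP = 98; V ≈ 6.19 × 98^0.634 ≈ 113.27 kt.
Difference ≈ 82.11 − 113.27 = -31.16 → -31 kt.

-31 kt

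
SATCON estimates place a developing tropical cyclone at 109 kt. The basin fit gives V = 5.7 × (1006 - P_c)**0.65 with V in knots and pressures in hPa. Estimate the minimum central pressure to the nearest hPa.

ΔP = (V / 5.7)^(1/0.65) = (109/5.7)^1.538.
109/5.7 = 19.123; 19.123^1.538 ≈ 93.67 hPa.
P_c = 1006 − 93.67 = 912.33 ≈ 912 hPa.

912 hPa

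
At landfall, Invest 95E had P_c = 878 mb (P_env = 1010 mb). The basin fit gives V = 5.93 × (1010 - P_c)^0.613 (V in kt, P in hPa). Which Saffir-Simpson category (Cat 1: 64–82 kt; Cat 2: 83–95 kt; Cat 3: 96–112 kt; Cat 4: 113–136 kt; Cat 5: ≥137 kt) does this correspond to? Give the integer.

4

ΔP = 1010 − 878 = 132 mb.
V ≈ 5.93 × 132^0.613 = 5.93 × 19.95 ≈ 118 kt.
118 kt falls in the Category 4 band.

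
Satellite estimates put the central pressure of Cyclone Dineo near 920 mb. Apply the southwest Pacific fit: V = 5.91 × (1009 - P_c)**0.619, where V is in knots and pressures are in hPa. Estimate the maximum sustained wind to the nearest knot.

95 kt

ΔP = 1009 − 920 = 89 mb.
89^0.619 ≈ 16.094.
V ≈ 5.91 × 16.094 ≈ 95.1 kt.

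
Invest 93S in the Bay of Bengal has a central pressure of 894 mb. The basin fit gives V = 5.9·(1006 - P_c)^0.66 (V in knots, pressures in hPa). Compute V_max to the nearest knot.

ΔP = 1006 − 894 = 112 mb.
112^0.66 ≈ 22.516.
V ≈ 5.9 × 22.516 ≈ 132.8 kt.

133 kt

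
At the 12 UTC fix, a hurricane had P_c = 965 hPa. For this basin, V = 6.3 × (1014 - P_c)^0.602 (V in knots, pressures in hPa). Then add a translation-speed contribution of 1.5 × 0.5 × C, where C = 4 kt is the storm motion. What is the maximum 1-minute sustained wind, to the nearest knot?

ΔP = 1014 − 965 = 49 hPa.
49^0.602 ≈ 10.411.
V ≈ 6.3 × 10.411 ≈ 65.6 kt.
Translation term: 1.5 × 0.5 × 4 = 3 kt.
Corrected V ≈ 68.6 kt → 69 kt.

69 kt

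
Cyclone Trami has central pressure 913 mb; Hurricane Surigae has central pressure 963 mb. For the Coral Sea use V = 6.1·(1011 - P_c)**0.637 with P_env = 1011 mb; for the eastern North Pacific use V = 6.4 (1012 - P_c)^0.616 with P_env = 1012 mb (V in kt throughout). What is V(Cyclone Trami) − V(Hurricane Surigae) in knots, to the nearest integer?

43 kt

Cyclone Trami: ΔP = 98; V ≈ 6.1 × 98^0.637 ≈ 113.17 kt.
Hurricane Surigae: ΔP = 49; V ≈ 6.4 × 49^0.616 ≈ 70.36 kt.
Difference ≈ 113.17 − 70.36 = 42.81 → 43 kt.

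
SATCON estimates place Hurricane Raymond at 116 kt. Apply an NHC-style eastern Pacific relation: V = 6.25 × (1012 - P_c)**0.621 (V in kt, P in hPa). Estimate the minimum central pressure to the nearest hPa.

902 hPa

ΔP = (V / 6.25)^(1/0.621) = (116/6.25)^1.610.
116/6.25 = 18.560; 18.560^1.610 ≈ 110.36 hPa.
P_c = 1012 − 110.36 = 901.64 ≈ 902 hPa.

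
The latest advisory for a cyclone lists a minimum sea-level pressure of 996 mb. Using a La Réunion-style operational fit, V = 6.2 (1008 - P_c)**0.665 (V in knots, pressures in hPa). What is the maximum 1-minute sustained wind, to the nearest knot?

32 kt

ΔP = 1008 − 996 = 12 mb.
12^0.665 ≈ 5.220.
V ≈ 6.2 × 5.220 ≈ 32.4 kt.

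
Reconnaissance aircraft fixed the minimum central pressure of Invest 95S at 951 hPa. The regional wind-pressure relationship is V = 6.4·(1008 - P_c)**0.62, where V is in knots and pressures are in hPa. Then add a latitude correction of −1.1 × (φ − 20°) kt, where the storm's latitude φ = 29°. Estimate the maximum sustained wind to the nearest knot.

ΔP = 1008 − 951 = 57 hPa.
57^0.62 ≈ 12.264.
V ≈ 6.4 × 12.264 ≈ 78.5 kt.
Latitude correction: −1.1 × (29 − 20) = -9.9 kt.
Corrected V ≈ 68.6 kt → 69 kt.

69 kt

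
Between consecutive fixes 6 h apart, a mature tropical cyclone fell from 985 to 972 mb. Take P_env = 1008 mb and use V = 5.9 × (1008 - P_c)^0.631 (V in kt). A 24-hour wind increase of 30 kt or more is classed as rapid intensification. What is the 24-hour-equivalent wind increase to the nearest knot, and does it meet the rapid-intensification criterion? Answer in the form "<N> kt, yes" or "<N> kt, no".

V₁: ΔP = 23, V ≈ 5.9 × 23^0.631 ≈ 42.67 kt.
V₂: ΔP = 36, V ≈ 5.9 × 36^0.631 ≈ 56.61 kt.
ΔV over 6 h = 13.94 kt → 24 h equivalent = 13.94 × 24/6 ≈ 55.76 kt.
56 kt ≥ 30 kt ⇒ rapid intensification.

56 kt, yes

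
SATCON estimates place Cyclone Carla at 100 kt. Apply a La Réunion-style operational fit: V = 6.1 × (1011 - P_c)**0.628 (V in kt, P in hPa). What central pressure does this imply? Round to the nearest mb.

ΔP = (V / 6.1)^(1/0.628) = (100/6.1)^1.592.
100/6.1 = 16.393; 16.393^1.592 ≈ 85.94 mb.
P_c = 1011 − 85.94 = 925.06 ≈ 925 mb.

925 mb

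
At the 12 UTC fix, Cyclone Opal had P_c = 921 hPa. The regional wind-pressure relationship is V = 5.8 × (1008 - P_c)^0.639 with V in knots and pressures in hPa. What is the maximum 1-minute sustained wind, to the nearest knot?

ΔP = 1008 − 921 = 87 hPa.
87^0.639 ≈ 17.352.
V ≈ 5.8 × 17.352 ≈ 100.6 kt.

101 kt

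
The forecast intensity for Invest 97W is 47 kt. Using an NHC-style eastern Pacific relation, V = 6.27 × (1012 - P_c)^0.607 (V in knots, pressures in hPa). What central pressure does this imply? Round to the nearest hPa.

984 hPa

ΔP = (V / 6.27)^(1/0.607) = (47/6.27)^1.647.
47/6.27 = 7.496; 7.496^1.647 ≈ 27.62 hPa.
P_c = 1012 − 27.62 = 984.38 ≈ 984 hPa.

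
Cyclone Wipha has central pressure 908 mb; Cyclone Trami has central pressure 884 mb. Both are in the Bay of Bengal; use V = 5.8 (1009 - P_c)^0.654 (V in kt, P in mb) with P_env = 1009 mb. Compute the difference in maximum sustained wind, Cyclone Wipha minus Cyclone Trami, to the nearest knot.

-18 kt

Cyclone Wipha: ΔP = 101; V ≈ 5.8 × 101^0.654 ≈ 118.65 kt.
Cyclone Trami: ΔP = 125; V ≈ 5.8 × 125^0.654 ≈ 136.40 kt.
Difference ≈ 118.65 − 136.40 = -17.75 → -18 kt.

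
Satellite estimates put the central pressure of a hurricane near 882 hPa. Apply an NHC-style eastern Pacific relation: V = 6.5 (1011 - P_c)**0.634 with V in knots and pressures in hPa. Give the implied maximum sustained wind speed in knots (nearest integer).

142 kt

ΔP = 1011 − 882 = 129 hPa.
129^0.634 ≈ 21.783.
V ≈ 6.5 × 21.783 ≈ 141.6 kt.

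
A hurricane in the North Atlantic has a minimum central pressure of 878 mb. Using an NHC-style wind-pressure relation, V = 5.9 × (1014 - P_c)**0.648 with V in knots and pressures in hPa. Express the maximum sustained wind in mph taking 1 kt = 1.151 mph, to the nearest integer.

ΔP = 1014 − 878 = 136 mb.
V ≈ 5.9 × 136^0.648 = 5.9 × 24.129 ≈ 142.359 kt.
142.359 × 1.151 ≈ 163.86 mph → 164 mph.

164 mph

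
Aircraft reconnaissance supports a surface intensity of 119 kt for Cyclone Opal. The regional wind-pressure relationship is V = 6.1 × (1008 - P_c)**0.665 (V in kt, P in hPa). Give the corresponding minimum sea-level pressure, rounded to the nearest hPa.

921 hPa

ΔP = (V / 6.1)^(1/0.665) = (119/6.1)^1.504.
119/6.1 = 19.508; 19.508^1.504 ≈ 87.13 hPa.
P_c = 1008 − 87.13 = 920.87 ≈ 921 hPa.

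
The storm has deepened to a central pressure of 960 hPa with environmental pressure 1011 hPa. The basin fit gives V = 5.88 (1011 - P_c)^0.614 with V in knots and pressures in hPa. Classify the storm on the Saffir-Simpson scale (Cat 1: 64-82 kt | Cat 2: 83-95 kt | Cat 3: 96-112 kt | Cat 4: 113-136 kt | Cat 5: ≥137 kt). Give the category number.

1

ΔP = 1011 − 960 = 51 hPa.
V ≈ 5.88 × 51^0.614 = 5.88 × 11.18 ≈ 66 kt.
66 kt falls in the Category 1 band.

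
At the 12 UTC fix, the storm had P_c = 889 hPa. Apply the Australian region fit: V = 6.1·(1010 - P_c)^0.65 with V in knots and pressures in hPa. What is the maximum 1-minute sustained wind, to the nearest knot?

ΔP = 1010 − 889 = 121 hPa.
121^0.65 ≈ 22.585.
V ≈ 6.1 × 22.585 ≈ 137.8 kt.

138 kt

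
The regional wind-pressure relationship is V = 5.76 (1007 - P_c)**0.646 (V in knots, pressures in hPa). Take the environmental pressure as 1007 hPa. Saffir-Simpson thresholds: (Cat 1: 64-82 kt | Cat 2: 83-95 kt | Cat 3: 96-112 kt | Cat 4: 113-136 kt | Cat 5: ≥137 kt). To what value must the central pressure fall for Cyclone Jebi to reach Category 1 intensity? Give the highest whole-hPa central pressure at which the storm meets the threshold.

965 hPa

Category 1 begins at V = 64 kt.
Required ΔP = (64/5.76)^(1/0.646) = 11.111^1.548 ≈ 41.57 hPa.
P_c ≤ 1007 − 41.57 = 965.43, so the highest integer P_c is 965 hPa.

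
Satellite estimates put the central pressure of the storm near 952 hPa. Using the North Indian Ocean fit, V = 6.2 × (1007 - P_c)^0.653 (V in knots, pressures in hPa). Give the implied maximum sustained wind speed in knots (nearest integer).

ΔP = 1007 − 952 = 55 hPa.
55^0.653 ≈ 13.692.
V ≈ 6.2 × 13.692 ≈ 84.9 kt.

85 kt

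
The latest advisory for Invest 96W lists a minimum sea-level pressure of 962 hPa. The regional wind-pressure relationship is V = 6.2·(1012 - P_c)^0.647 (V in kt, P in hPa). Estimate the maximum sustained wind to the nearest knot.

ΔP = 1012 − 962 = 50 hPa.
50^0.647 ≈ 12.567.
V ≈ 6.2 × 12.567 ≈ 77.9 kt.

78 kt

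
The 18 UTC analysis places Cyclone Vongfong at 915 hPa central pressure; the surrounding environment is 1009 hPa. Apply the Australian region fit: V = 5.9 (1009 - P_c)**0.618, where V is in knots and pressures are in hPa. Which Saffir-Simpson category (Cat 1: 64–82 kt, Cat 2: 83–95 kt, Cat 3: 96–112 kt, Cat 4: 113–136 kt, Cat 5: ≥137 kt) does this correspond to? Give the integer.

ΔP = 1009 − 915 = 94 hPa.
V ≈ 5.9 × 94^0.618 = 5.9 × 16.57 ≈ 98 kt.
98 kt falls in the Category 3 band.

3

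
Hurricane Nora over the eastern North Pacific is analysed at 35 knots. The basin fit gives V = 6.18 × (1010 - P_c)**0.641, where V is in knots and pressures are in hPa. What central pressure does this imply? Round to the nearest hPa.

995 hPa

ΔP = (V / 6.18)^(1/0.641) = (35/6.18)^1.560.
35/6.18 = 5.663; 5.663^1.560 ≈ 14.96 hPa.
P_c = 1010 − 14.96 = 995.04 ≈ 995 hPa.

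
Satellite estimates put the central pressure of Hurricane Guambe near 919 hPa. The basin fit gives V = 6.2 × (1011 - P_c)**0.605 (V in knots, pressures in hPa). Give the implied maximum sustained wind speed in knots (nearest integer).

ΔP = 1011 − 919 = 92 hPa.
92^0.605 ≈ 15.420.
V ≈ 6.2 × 15.420 ≈ 95.6 kt.

96 kt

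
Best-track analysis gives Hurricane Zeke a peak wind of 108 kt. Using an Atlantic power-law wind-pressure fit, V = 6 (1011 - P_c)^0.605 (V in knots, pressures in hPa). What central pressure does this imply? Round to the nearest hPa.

892 hPa

ΔP = (V / 6)^(1/0.605) = (108/6)^1.653.
108/6 = 18.000; 18.000^1.653 ≈ 118.80 hPa.
P_c = 1011 − 118.80 = 892.20 ≈ 892 hPa.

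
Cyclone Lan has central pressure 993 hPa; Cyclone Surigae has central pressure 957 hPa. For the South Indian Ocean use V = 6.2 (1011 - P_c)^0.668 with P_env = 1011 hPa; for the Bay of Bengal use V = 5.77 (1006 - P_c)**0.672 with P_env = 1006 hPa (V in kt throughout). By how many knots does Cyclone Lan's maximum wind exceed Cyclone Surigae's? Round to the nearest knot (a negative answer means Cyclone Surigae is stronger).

-36 kt

Cyclone Lan: ΔP = 18; V ≈ 6.2 × 18^0.668 ≈ 42.75 kt.
Cyclone Surigae: ΔP = 49; V ≈ 5.77 × 49^0.672 ≈ 78.88 kt.
Difference ≈ 42.75 − 78.88 = -36.13 → -36 kt.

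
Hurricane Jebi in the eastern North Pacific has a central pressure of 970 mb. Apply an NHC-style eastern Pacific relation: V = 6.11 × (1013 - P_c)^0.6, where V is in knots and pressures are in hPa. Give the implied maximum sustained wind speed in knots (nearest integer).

ΔP = 1013 − 970 = 43 mb.
43^0.6 ≈ 9.552.
V ≈ 6.11 × 9.552 ≈ 58.4 kt.

58 kt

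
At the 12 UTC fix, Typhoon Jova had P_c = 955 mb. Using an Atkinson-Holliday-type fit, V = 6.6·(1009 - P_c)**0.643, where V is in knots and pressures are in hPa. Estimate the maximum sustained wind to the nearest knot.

ΔP = 1009 − 955 = 54 mb.
54^0.643 ≈ 13.000.
V ≈ 6.6 × 13.000 ≈ 85.8 kt.

86 kt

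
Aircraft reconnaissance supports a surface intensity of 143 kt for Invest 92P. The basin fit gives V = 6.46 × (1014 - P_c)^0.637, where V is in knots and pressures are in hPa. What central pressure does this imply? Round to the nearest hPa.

ΔP = (V / 6.46)^(1/0.637) = (143/6.46)^1.570.
143/6.46 = 22.136; 22.136^1.570 ≈ 129.31 hPa.
P_c = 1014 − 129.31 = 884.69 ≈ 885 hPa.

885 hPa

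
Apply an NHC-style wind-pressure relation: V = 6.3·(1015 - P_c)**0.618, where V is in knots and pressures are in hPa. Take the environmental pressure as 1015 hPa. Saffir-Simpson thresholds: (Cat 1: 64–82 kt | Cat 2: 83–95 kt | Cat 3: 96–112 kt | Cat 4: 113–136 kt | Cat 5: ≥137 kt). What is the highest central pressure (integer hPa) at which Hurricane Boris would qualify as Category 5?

Category 5 begins at V = 137 kt.
Required ΔP = (137/6.3)^(1/0.618) = 21.746^1.618 ≈ 145.90 hPa.
P_c ≤ 1015 − 145.90 = 869.10, so the highest integer P_c is 869 hPa.

869 hPa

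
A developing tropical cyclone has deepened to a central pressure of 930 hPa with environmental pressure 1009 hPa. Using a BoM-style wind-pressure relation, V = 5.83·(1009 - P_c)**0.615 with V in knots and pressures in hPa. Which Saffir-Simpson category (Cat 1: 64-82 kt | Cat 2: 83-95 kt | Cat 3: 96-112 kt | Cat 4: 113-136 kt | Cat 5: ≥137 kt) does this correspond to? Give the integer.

ΔP = 1009 − 930 = 79 hPa.
V ≈ 5.83 × 79^0.615 = 5.83 × 14.69 ≈ 86 kt.
86 kt falls in the Category 2 band.

2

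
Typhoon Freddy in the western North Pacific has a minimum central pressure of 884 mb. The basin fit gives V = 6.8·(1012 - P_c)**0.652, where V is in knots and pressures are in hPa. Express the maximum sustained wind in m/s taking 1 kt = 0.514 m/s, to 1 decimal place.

82.7 m/s

ΔP = 1012 − 884 = 128 mb.
V ≈ 6.8 × 128^0.652 = 6.8 × 23.654 ≈ 160.846 kt.
160.846 × 0.514 ≈ 82.67 m/s → 82.7 m/s.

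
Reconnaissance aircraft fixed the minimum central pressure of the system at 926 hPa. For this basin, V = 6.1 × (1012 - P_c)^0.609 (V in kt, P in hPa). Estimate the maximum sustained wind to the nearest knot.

ΔP = 1012 − 926 = 86 hPa.
86^0.609 ≈ 15.070.
V ≈ 6.1 × 15.070 ≈ 91.9 kt.

92 kt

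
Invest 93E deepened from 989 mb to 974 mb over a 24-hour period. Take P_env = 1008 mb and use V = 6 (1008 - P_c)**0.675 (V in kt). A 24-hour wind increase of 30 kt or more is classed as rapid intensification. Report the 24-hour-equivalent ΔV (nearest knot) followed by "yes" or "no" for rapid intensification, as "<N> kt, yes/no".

V₁: ΔP = 19, V ≈ 6 × 19^0.675 ≈ 43.78 kt.
V₂: ΔP = 34, V ≈ 6 × 34^0.675 ≈ 64.85 kt.
ΔV over 24 h = 21.07 kt → 24 h equivalent = 21.07 × 24/24 ≈ 21.07 kt.
21 kt < 30 kt ⇒ not rapid intensification.

21 kt, no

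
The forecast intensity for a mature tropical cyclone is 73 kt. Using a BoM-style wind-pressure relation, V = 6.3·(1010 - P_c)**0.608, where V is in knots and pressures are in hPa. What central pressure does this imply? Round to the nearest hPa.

954 hPa

ΔP = (V / 6.3)^(1/0.608) = (73/6.3)^1.645.
73/6.3 = 11.587; 11.587^1.645 ≈ 56.23 hPa.
P_c = 1010 − 56.23 = 953.77 ≈ 954 hPa.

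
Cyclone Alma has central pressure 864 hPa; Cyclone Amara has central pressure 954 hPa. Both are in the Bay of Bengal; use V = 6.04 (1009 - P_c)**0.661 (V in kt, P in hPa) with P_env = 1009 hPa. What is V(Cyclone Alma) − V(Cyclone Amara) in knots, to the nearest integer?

Cyclone Alma: ΔP = 145; V ≈ 6.04 × 145^0.661 ≈ 162.07 kt.
Cyclone Amara: ΔP = 55; V ≈ 6.04 × 55^0.661 ≈ 85.39 kt.
Difference ≈ 162.07 − 85.39 = 76.68 → 77 kt.

77 kt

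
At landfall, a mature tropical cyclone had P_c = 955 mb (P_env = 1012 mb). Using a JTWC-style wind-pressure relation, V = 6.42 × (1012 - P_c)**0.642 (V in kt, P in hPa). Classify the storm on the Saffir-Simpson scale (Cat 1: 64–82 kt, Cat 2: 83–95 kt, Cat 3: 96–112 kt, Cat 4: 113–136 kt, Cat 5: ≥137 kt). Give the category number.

2

ΔP = 1012 − 955 = 57 mb.
V ≈ 6.42 × 57^0.642 = 6.42 × 13.41 ≈ 86 kt.
86 kt falls in the Category 2 band.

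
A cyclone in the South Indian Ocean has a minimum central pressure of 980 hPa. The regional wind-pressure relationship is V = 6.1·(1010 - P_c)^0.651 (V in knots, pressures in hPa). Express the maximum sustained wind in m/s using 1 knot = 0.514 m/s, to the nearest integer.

ΔP = 1010 − 980 = 30 hPa.
V ≈ 6.1 × 30^0.651 = 6.1 × 9.154 ≈ 55.839 kt.
55.839 × 0.514 ≈ 28.70 m/s → 29 m/s.

29 m/s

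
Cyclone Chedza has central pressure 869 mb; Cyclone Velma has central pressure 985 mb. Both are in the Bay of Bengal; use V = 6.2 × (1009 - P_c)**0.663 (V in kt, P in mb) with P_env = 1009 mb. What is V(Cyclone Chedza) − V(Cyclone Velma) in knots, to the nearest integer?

113 kt

Cyclone Chedza: ΔP = 140; V ≈ 6.2 × 140^0.663 ≈ 164.16 kt.
Cyclone Velma: ΔP = 24; V ≈ 6.2 × 24^0.663 ≈ 50.99 kt.
Difference ≈ 164.16 − 50.99 = 113.17 → 113 kt.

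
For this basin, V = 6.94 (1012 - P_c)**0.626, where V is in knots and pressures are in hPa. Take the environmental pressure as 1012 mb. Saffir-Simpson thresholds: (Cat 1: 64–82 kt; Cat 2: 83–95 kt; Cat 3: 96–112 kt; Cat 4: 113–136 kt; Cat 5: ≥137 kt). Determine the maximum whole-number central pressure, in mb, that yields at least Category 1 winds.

Category 1 begins at V = 64 kt.
Required ΔP = (64/6.94)^(1/0.626) = 9.222^1.597 ≈ 34.77 mb.
P_c ≤ 1012 − 34.77 = 977.23, so the highest integer P_c is 977 mb.

977 mb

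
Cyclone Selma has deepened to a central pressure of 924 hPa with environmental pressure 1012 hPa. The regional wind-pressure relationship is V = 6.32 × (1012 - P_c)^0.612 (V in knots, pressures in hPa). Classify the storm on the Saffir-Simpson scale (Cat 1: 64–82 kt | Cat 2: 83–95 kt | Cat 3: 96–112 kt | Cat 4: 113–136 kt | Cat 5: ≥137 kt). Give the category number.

ΔP = 1012 − 924 = 88 hPa.
V ≈ 6.32 × 88^0.612 = 6.32 × 15.49 ≈ 98 kt.
98 kt falls in the Category 3 band.

3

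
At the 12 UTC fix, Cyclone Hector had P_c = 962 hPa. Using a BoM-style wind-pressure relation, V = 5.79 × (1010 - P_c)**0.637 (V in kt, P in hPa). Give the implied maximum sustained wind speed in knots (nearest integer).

68 kt

ΔP = 1010 − 962 = 48 hPa.
48^0.637 ≈ 11.775.
V ≈ 5.79 × 11.775 ≈ 68.2 kt.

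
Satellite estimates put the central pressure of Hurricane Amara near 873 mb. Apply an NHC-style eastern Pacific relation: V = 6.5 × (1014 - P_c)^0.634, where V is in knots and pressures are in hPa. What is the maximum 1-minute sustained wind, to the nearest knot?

150 kt

ΔP = 1014 − 873 = 141 mb.
141^0.634 ≈ 23.046.
V ≈ 6.5 × 23.046 ≈ 149.8 kt.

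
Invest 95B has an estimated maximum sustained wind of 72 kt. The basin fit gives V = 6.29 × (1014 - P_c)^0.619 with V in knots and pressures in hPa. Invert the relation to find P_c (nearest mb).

ΔP = (V / 6.29)^(1/0.619) = (72/6.29)^1.616.
72/6.29 = 11.447; 11.447^1.616 ≈ 51.32 mb.
P_c = 1014 − 51.32 = 962.68 ≈ 963 mb.

963 mb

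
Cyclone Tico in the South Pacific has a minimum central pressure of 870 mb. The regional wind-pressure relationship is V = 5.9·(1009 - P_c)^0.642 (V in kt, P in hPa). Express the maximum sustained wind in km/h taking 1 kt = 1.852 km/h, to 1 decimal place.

ΔP = 1009 − 870 = 139 mb.
V ≈ 5.9 × 139^0.642 = 5.9 × 23.758 ≈ 140.174 kt.
140.174 × 1.852 ≈ 259.60 km/h → 259.6 km/h.

259.6 km/h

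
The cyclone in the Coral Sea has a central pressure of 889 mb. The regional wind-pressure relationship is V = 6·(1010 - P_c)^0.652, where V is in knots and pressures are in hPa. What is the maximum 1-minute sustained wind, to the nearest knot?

137 kt

ΔP = 1010 − 889 = 121 mb.
121^0.652 ≈ 22.802.
V ≈ 6 × 22.802 ≈ 136.8 kt.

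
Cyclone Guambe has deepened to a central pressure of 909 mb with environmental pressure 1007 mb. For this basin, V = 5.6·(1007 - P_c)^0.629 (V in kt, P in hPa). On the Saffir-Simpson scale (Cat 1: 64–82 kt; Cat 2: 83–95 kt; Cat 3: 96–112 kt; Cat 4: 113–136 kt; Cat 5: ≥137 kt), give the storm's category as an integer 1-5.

ΔP = 1007 − 909 = 98 mb.
V ≈ 5.6 × 98^0.629 = 5.6 × 17.88 ≈ 100 kt.
100 kt falls in the Category 3 band.

3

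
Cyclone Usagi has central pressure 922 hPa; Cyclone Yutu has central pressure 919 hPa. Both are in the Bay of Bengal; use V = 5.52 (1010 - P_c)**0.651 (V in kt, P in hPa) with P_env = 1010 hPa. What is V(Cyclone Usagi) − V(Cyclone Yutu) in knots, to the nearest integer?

-2 kt

Cyclone Usagi: ΔP = 88; V ≈ 5.52 × 88^0.651 ≈ 101.81 kt.
Cyclone Yutu: ΔP = 91; V ≈ 5.52 × 91^0.651 ≈ 104.06 kt.
Difference ≈ 101.81 − 104.06 = -2.25 → -2 kt.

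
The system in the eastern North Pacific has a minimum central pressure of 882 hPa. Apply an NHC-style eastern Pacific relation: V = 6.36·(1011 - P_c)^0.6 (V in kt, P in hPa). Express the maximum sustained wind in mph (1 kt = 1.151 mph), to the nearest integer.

ΔP = 1011 − 882 = 129 hPa.
V ≈ 6.36 × 129^0.6 = 6.36 × 18.465 ≈ 117.439 kt.
117.439 × 1.151 ≈ 135.17 mph → 135 mph.

135 mph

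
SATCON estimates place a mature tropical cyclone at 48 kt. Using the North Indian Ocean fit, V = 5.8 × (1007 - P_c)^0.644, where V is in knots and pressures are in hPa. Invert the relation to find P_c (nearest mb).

ΔP = (V / 5.8)^(1/0.644) = (48/5.8)^1.553.
48/5.8 = 8.276; 8.276^1.553 ≈ 26.62 mb.
P_c = 1007 − 26.62 = 980.38 ≈ 980 mb.

980 mb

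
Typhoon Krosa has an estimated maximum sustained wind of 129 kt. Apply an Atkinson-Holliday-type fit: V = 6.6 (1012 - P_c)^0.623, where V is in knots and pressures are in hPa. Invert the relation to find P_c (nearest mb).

ΔP = (V / 6.6)^(1/0.623) = (129/6.6)^1.605.
129/6.6 = 19.545; 19.545^1.605 ≈ 118.11 mb.
P_c = 1012 − 118.11 = 893.89 ≈ 894 mb.

894 mb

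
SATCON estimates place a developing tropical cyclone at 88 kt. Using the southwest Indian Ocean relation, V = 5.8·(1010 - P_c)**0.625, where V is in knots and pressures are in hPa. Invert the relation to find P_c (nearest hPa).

ΔP = (V / 5.8)^(1/0.625) = (88/5.8)^1.600.
88/5.8 = 15.172; 15.172^1.600 ≈ 77.57 hPa.
P_c = 1010 − 77.57 = 932.43 ≈ 932 hPa.

932 hPa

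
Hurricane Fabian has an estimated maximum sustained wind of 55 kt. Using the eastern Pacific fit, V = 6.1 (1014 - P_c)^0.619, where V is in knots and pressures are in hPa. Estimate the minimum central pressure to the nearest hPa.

ΔP = (V / 6.1)^(1/0.619) = (55/6.1)^1.616.
55/6.1 = 9.016; 9.016^1.616 ≈ 34.90 hPa.
P_c = 1014 − 34.90 = 979.10 ≈ 979 hPa.

979 hPa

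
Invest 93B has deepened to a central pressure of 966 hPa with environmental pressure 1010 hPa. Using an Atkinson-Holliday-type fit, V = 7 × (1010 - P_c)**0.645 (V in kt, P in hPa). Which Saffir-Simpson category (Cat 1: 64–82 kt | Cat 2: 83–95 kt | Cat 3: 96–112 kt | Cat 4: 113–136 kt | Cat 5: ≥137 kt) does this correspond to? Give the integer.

1

ΔP = 1010 − 966 = 44 hPa.
V ≈ 7 × 44^0.645 = 7 × 11.48 ≈ 80 kt.
80 kt falls in the Category 1 band.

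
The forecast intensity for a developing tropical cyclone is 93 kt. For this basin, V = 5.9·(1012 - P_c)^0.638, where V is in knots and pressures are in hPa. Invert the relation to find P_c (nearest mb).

ΔP = (V / 5.9)^(1/0.638) = (93/5.9)^1.567.
93/5.9 = 15.763; 15.763^1.567 ≈ 75.36 mb.
P_c = 1012 − 75.36 = 936.64 ≈ 937 mb.

937 mb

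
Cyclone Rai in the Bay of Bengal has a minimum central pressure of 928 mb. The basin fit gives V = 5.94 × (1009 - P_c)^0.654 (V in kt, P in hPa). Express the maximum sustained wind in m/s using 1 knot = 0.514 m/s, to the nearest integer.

ΔP = 1009 − 928 = 81 mb.
V ≈ 5.94 × 81^0.654 = 5.94 × 17.707 ≈ 105.181 kt.
105.181 × 0.514 ≈ 54.06 m/s → 54 m/s.

54 m/s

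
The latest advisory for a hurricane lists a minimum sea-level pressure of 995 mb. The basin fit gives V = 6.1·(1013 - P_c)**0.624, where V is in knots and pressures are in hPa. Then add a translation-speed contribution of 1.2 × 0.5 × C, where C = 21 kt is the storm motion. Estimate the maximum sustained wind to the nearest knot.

50 kt

ΔP = 1013 − 995 = 18 mb.
18^0.624 ≈ 6.071.
V ≈ 6.1 × 6.071 ≈ 37.0 kt.
Translation term: 1.2 × 0.5 × 21 = 12.6 kt.
Corrected V ≈ 49.6 kt → 50 kt.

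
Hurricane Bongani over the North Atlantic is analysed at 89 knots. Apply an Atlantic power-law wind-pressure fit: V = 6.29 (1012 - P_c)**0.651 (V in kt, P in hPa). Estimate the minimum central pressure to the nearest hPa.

ΔP = (V / 6.29)^(1/0.651) = (89/6.29)^1.536.
89/6.29 = 14.149; 14.149^1.536 ≈ 58.57 hPa.
P_c = 1012 − 58.57 = 953.43 ≈ 953 hPa.

953 hPa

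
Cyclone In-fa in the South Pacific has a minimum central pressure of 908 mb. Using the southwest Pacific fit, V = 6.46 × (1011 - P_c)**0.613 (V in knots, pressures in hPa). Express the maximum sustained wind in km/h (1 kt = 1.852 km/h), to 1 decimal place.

ΔP = 1011 − 908 = 103 mb.
V ≈ 6.46 × 103^0.613 = 6.46 × 17.134 ≈ 110.688 kt.
110.688 × 1.852 ≈ 204.99 km/h → 205.0 km/h.

205.0 km/h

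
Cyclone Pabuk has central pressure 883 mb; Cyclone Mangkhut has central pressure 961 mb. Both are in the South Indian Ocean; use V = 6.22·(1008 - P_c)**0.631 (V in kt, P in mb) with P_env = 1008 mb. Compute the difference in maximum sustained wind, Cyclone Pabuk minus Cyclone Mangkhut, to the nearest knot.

Cyclone Pabuk: ΔP = 125; V ≈ 6.22 × 125^0.631 ≈ 130.90 kt.
Cyclone Mangkhut: ΔP = 47; V ≈ 6.22 × 47^0.631 ≈ 70.61 kt.
Difference ≈ 130.90 − 70.61 = 60.29 → 60 kt.

60 kt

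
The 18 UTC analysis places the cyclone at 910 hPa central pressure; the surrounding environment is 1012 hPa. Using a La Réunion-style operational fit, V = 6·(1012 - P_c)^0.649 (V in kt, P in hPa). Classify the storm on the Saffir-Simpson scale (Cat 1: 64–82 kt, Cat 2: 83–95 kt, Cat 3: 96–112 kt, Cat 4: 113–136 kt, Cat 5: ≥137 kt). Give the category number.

4

ΔP = 1012 − 910 = 102 hPa.
V ≈ 6 × 102^0.649 = 6 × 20.12 ≈ 121 kt.
121 kt falls in the Category 4 band.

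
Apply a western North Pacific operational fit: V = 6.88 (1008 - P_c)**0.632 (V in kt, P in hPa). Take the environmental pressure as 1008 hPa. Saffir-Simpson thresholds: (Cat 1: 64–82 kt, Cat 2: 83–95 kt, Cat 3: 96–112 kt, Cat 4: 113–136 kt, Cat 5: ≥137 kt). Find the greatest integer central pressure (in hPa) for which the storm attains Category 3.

943 hPa

Category 3 begins at V = 96 kt.
Required ΔP = (96/6.88)^(1/0.632) = 13.953^1.582 ≈ 64.75 hPa.
P_c ≤ 1008 − 64.75 = 943.25, so the highest integer P_c is 943 hPa.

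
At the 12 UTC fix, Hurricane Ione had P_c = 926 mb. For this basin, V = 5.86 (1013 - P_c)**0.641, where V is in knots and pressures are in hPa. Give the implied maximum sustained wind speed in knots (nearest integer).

ΔP = 1013 − 926 = 87 mb.
87^0.641 ≈ 17.508.
V ≈ 5.86 × 17.508 ≈ 102.6 kt.

103 kt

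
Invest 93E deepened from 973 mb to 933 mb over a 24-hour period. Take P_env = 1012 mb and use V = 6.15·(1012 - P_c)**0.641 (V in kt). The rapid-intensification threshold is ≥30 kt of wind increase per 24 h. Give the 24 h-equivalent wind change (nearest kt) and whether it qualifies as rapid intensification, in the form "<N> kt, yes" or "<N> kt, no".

V₁: ΔP = 39, V ≈ 6.15 × 39^0.641 ≈ 64.38 kt.
V₂: ΔP = 79, V ≈ 6.15 × 79^0.641 ≈ 101.22 kt.
ΔV over 24 h = 36.84 kt → 24 h equivalent = 36.84 × 24/24 ≈ 36.84 kt.
37 kt ≥ 30 kt ⇒ rapid intensification.

37 kt, yes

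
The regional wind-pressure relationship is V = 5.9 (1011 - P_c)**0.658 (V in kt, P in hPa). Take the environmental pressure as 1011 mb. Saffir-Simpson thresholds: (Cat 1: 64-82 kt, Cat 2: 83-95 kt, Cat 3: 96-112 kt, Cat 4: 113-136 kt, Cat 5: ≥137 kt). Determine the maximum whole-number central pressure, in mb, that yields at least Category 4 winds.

922 mb

Category 4 begins at V = 113 kt.
Required ΔP = (113/5.9)^(1/0.658) = 19.153^1.520 ≈ 88.85 mb.
P_c ≤ 1011 − 88.85 = 922.15, so the highest integer P_c is 922 mb.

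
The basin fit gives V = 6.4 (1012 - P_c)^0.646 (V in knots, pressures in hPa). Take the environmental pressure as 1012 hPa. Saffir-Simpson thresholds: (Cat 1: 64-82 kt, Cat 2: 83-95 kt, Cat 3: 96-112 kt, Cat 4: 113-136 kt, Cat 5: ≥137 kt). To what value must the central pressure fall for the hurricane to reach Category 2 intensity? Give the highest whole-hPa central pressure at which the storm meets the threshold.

Category 2 begins at V = 83 kt.
Required ΔP = (83/6.4)^(1/0.646) = 12.969^1.548 ≈ 52.81 hPa.
P_c ≤ 1012 − 52.81 = 959.19, so the highest integer P_c is 959 hPa.

959 hPa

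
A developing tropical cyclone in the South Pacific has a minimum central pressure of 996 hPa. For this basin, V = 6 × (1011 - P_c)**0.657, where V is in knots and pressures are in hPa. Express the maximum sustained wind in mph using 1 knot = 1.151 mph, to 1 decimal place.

40.9 mph

ΔP = 1011 − 996 = 15 hPa.
V ≈ 6 × 15^0.657 = 6 × 5.925 ≈ 35.550 kt.
35.550 × 1.151 ≈ 40.92 mph → 40.9 mph.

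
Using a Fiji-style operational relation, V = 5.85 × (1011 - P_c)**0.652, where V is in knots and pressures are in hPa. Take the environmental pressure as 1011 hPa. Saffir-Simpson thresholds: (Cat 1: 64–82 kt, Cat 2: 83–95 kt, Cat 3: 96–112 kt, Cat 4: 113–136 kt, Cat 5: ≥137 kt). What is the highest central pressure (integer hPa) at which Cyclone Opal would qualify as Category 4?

917 hPa

Category 4 begins at V = 113 kt.
Required ΔP = (113/5.85)^(1/0.652) = 19.316^1.534 ≈ 93.82 hPa.
P_c ≤ 1011 − 93.82 = 917.18, so the highest integer P_c is 917 hPa.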